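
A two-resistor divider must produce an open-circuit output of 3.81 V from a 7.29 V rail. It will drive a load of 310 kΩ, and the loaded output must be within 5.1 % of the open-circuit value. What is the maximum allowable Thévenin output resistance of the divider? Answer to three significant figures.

R_th ≤ 16.7 kΩ

Loading drop = R_th/(R_th + R_L) ≤ 0.0510, so R_th ≤ R_L · ε/(1−ε) = 310 kΩ × 0.0510/0.9490 = 16.7 kΩ.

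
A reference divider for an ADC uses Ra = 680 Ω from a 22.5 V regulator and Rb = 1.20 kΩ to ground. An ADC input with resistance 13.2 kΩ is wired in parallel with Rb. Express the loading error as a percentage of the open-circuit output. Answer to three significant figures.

The divider's output (Thévenin) resistance is Ra‖Rb = 434.0 Ω.
Fractional drop under load = R_th/(R_th + R_L) = 434.0 / (434.0 + 13200) = 0.03184.
So the output falls by 3.18 %.

3.18 %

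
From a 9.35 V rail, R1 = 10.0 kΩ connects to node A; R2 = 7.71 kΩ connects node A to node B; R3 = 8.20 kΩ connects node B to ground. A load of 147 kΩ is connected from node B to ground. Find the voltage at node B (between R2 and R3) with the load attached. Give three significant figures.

V ≈ 2.85 V

At node B, R3 is in parallel with the load: R3‖R_L = 7.767 kΩ.
Below node A the resistance is R2 + (R3‖R_L) = 15.48 kΩ, so V_A = 9.35 × 15.48/25.48 = 5.680 V.
Then V_B = V_A × (R3‖R_L)/(R2 + R3‖R_L) = 5.680 × 7.767/15.48 = 2.85 V.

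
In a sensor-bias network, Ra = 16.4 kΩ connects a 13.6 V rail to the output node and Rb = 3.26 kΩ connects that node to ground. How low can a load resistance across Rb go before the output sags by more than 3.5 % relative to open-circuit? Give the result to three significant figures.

R_L(min) ≈ 75.0 kΩ

Output resistance R_th = Ra‖Rb = (16.4 × 3.26)/19.66 = 2.719 kΩ.
The fractional drop is R_th/(R_th + R_L); requiring this ≤ 0.0350 gives R_L ≥ R_th(1/0.0350 − 1) = 2.719 × 27.57 = 75.0 kΩ.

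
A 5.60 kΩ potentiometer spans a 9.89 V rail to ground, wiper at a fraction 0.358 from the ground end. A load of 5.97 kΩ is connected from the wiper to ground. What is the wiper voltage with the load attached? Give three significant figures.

The wiper splits the pot into (1−α)R = 3.595 kΩ above and αR = 2.005 kΩ below.
Lower section ‖ load = 1.501 kΩ.
V_wiper = 9.89 × 1.501/(3.595 + 1.501) = 2.91 V.

V ≈ 2.91 V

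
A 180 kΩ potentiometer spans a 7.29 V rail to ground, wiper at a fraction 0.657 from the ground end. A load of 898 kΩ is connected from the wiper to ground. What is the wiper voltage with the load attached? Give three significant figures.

V ≈ 4.58 V

The wiper splits the pot into (1−α)R = 61.74 kΩ above and αR = 118.3 kΩ below.
Lower section ‖ load = 104.5 kΩ.
V_wiper = 7.29 × 104.5/(61.74 + 104.5) = 4.58 V.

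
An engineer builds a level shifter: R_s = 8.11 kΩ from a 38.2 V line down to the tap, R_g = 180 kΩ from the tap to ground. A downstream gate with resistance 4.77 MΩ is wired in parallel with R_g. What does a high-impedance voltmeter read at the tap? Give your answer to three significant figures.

V_out ≈ 36.5 V

The load sits in parallel with R_g: R_g‖R_L = (180 × 4770) / (180 + 4770) = 173.5 kΩ.
V_out = 38.2 × 173.5 / (8.11 + 173.5) = 38.2 × 173.5/181.6 = 36.5 V.
(Unloaded it would have been 36.6 V.)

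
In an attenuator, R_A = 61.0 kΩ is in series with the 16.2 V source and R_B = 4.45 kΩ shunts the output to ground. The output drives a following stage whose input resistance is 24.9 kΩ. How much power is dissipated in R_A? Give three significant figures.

Total resistance from the source is R_A + (R_B‖R_L) = 64.78 kΩ, so I = 16.2/64.78 kΩ = 0.2501 mA.
P = I²·R_A = (0.2501 mA)² × 61.0 kΩ = 3.82 mW.

P ≈ 3.82 mW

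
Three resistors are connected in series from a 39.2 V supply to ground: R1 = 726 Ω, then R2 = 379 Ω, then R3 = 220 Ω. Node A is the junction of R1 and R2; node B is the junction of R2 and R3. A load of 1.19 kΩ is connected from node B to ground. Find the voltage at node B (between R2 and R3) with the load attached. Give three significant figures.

V ≈ 5.64 V

At node B, R3 is in parallel with the load: R3‖R_L = 185.7 Ω.
Below node A the resistance is R2 + (R3‖R_L) = 564.7 Ω, so V_A = 39.2 × 564.7/1291 = 17.15 V.
Then V_B = V_A × (R3‖R_L)/(R2 + R3‖R_L) = 17.15 × 185.7/564.7 = 5.64 V.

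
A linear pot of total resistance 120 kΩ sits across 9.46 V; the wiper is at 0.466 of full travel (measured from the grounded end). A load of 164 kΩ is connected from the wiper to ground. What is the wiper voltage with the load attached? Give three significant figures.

The wiper splits the pot into (1−α)R = 64.08 kΩ above and αR = 55.92 kΩ below.
Lower section ‖ load = 41.70 kΩ.
V_wiper = 9.46 × 41.70/(64.08 + 41.70) = 3.73 V.

V ≈ 3.73 V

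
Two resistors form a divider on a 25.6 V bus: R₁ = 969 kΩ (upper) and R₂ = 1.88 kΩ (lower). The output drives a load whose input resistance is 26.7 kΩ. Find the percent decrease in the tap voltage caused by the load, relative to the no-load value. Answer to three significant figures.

The divider's output (Thévenin) resistance is R₁‖R₂ = 1.876 kΩ.
Fractional drop under load = R_th/(R_th + R_L) = 1.876 / (1.876 + 26.7) = 0.06566.
So the output falls by 6.57 %.

6.57 %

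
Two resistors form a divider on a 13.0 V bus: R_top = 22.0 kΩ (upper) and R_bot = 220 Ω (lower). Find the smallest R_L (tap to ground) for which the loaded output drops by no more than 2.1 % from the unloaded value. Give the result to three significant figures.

R_L(min) ≈ 10.2 kΩ

Output resistance R_th = R_top‖R_bot = (22000 × 220)/22220 = 217.8 Ω.
The fractional drop is R_th/(R_th + R_L); requiring this ≤ 0.0210 gives R_L ≥ R_th(1/0.0210 − 1) = 217.8 × 46.62 = 10.2 kΩ.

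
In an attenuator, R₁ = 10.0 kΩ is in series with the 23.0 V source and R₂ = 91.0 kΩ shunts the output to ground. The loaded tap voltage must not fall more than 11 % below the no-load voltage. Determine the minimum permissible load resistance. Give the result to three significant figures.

R_L(min) ≈ 72.9 kΩ

Output resistance R_th = R₁‖R₂ = (10.0 × 91.0)/101.0 = 9.010 kΩ.
The fractional drop is R_th/(R_th + R_L); requiring this ≤ 0.110 gives R_L ≥ R_th(1/0.110 − 1) = 9.010 × 8.091 = 72.9 kΩ.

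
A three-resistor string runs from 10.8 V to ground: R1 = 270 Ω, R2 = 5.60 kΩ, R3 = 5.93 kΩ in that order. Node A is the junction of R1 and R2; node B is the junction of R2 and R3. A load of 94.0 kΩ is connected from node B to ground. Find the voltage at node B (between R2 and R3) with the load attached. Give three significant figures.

At node B, R3 is in parallel with the load: R3‖R_L = 5578 Ω.
Below node A the resistance is R2 + (R3‖R_L) = 11180 Ω, so V_A = 10.8 × 11180/11450 = 10.55 V.
Then V_B = V_A × (R3‖R_L)/(R2 + R3‖R_L) = 10.55 × 5578/11180 = 5.26 V.

V ≈ 5.26 V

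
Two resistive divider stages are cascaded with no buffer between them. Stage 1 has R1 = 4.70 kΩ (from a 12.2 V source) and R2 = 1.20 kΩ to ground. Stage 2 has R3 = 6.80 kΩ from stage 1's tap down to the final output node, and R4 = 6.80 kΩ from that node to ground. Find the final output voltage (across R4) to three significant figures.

V_out ≈ 1.16 V

Stage 2 presents R3+R4 = 13.60 kΩ as a load on stage 1's tap.
Stage 1's lower leg becomes R2‖(R3+R4) = 1.103 kΩ, so V_mid = 12.2 × 1.103/5.803 = 2.318 V.
Stage 2 is itself unloaded: V_out = V_mid × R4/(R3+R4) = 2.318 × 6.80/13.60 = 1.16 V.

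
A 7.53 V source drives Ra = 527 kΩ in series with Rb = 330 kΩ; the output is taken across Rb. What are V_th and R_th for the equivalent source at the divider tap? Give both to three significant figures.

V_th = 2.90 V, R_th = 203 kΩ

V_th is the open-circuit tap voltage: 7.53 × 330/(527 + 330) = 2.90 V.
With the supply zeroed, Ra and Rb appear in parallel from the tap: R_th = Ra‖Rb = (527 × 330)/857.0 = 203 kΩ.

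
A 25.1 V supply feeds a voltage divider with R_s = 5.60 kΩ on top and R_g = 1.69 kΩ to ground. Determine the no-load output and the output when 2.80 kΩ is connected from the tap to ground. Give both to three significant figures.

Open-circuit: V = 25.1 × 1.69/(5.60 + 1.69) = 5.82 V.
With the load, R_g becomes R_g‖R_L = 1.054 kΩ, so V = 25.1 × 1.054/6.654 = 3.98 V.

Unloaded: 5.82 V; loaded: 3.98 V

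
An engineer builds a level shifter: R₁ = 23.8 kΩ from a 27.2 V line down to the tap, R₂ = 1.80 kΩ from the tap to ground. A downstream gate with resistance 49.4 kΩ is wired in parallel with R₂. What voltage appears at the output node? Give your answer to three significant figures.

V_out ≈ 1.85 V

The load sits in parallel with R₂: R₂‖R_L = (1.80 × 49.4) / (1.80 + 49.4) = 1.737 kΩ.
V_out = 27.2 × 1.737 / (23.8 + 1.737) = 27.2 × 1.737/25.54 = 1.85 V.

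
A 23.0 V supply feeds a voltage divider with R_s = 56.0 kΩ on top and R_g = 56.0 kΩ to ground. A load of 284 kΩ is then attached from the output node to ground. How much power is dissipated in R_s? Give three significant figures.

P ≈ 2.80 mW

Total resistance from the source is R_s + (R_g‖R_L) = 102.8 kΩ, so I = 23.0/102.8 kΩ = 0.2238 mA.
P = I²·R_s = (0.2238 mA)² × 56.0 kΩ = 2.80 mW.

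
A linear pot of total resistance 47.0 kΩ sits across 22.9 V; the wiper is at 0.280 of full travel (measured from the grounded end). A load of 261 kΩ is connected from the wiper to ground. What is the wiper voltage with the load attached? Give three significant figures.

V ≈ 6.19 V

The wiper splits the pot into (1−α)R = 33.84 kΩ above and αR = 13.16 kΩ below.
Lower section ‖ load = 12.53 kΩ.
V_wiper = 22.9 × 12.53/(33.84 + 12.53) = 6.19 V.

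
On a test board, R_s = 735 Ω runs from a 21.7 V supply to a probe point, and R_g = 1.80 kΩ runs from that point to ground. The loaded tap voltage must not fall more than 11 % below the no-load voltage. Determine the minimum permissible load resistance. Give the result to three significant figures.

Output resistance R_th = R_s‖R_g = (735 × 1800)/2535 = 521.9 Ω.
The fractional drop is R_th/(R_th + R_L); requiring this ≤ 0.110 gives R_L ≥ R_th(1/0.110 − 1) = 521.9 × 8.091 = 4.22 kΩ.

R_L(min) ≈ 4.22 kΩ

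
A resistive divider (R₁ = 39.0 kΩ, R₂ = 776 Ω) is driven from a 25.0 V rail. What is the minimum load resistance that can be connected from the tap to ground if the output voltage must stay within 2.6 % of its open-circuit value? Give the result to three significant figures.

Output resistance R_th = R₁‖R₂ = (39000 × 776)/39780 = 760.9 Ω.
The fractional drop is R_th/(R_th + R_L); requiring this ≤ 0.0260 gives R_L ≥ R_th(1/0.0260 − 1) = 760.9 × 37.46 = 28.5 kΩ.

R_L(min) ≈ 28.5 kΩ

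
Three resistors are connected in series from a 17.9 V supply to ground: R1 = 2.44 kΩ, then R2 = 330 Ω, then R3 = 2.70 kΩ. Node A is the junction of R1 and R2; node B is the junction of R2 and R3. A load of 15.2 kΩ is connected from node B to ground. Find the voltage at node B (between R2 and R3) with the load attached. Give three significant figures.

V ≈ 8.11 V

At node B, R3 is in parallel with the load: R3‖R_L = 2293 Ω.
Below node A the resistance is R2 + (R3‖R_L) = 2623 Ω, so V_A = 17.9 × 2623/5063 = 9.273 V.
Then V_B = V_A × (R3‖R_L)/(R2 + R3‖R_L) = 9.273 × 2293/2623 = 8.11 V.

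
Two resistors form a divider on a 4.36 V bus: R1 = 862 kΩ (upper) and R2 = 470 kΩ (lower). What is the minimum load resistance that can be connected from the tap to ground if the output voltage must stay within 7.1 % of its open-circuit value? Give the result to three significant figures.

Output resistance R_th = R1‖R2 = (862 × 470)/1332 = 304.2 kΩ.
The fractional drop is R_th/(R_th + R_L); requiring this ≤ 0.0710 gives R_L ≥ R_th(1/0.0710 − 1) = 304.2 × 13.08 = 3.98 MΩ.

R_L(min) ≈ 3.98 MΩ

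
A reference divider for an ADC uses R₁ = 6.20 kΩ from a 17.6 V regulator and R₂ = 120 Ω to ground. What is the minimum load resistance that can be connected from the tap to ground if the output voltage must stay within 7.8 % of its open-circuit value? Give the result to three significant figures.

Output resistance R_th = R₁‖R₂ = (6200 × 120)/6320 = 117.7 Ω.
The fractional drop is R_th/(R_th + R_L); requiring this ≤ 0.0780 gives R_L ≥ R_th(1/0.0780 − 1) = 117.7 × 11.82 = 1.39 kΩ.

R_L(min) ≈ 1.39 kΩ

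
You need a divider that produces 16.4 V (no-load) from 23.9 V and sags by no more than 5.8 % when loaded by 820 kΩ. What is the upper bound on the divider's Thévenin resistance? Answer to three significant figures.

R_th ≤ 50.5 kΩ

Loading drop = R_th/(R_th + R_L) ≤ 0.0580, so R_th ≤ R_L · ε/(1−ε) = 820 kΩ × 0.0580/0.9420 = 50.5 kΩ.
(Any R1, R2 with R2/(R1+R2) = 0.686 and R1‖R2 ≤ 50.5 kΩ will meet the spec.)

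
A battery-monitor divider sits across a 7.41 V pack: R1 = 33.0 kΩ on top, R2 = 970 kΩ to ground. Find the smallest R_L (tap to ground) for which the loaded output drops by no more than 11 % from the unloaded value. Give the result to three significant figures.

R_L(min) ≈ 258 kΩ

Output resistance R_th = R1‖R2 = (33.0 × 970)/1003 = 31.91 kΩ.
The fractional drop is R_th/(R_th + R_L); requiring this ≤ 0.110 gives R_L ≥ R_th(1/0.110 − 1) = 31.91 × 8.091 = 258 kΩ.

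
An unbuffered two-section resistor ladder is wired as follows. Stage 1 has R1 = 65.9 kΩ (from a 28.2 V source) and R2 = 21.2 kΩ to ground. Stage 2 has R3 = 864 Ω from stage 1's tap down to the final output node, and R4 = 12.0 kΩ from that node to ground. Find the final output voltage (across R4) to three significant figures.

Stage 2 presents R3+R4 = 12860 Ω as a load on stage 1's tap.
Stage 1's lower leg becomes R2‖(R3+R4) = 8006 Ω, so V_mid = 28.2 × 8006/73910 = 3.055 V.
Stage 2 is itself unloaded: V_out = V_mid × R4/(R3+R4) = 3.055 × 12000/12860 = 2.85 V.

V_out ≈ 2.85 V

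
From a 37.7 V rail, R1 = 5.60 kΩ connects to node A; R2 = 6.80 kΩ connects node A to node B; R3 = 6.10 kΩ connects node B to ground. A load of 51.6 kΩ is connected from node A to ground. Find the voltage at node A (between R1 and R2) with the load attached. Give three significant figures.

Below node A the series string R2+R3 = 12.90 kΩ sits in parallel with the 51.6 kΩ load: 10.32 kΩ.
V_A = 37.7 × 10.32/(5.60 + 10.32) = 24.4 V.

V ≈ 24.4 V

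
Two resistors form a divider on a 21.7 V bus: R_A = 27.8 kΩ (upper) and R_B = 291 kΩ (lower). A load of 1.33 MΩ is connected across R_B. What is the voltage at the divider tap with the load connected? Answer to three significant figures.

The load sits in parallel with R_B: R_B‖R_L = (291 × 1330) / (291 + 1330) = 238.8 kΩ.
V_out = 21.7 × 238.8 / (27.8 + 238.8) = 21.7 × 238.8/266.6 = 19.4 V.

V_out ≈ 19.4 V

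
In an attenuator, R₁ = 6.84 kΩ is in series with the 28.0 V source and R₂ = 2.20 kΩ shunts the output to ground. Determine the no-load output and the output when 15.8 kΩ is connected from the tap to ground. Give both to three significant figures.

Open-circuit: V = 28.0 × 2.20/(6.84 + 2.20) = 6.81 V.
With the load, R₂ becomes R₂‖R_L = 1.931 kΩ, so V = 28.0 × 1.931/8.771 = 6.16 V.

Unloaded: 6.81 V; loaded: 6.16 V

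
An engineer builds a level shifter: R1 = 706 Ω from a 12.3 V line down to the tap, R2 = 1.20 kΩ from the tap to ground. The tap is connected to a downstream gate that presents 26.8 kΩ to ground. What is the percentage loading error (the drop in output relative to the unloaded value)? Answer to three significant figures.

The divider's output (Thévenin) resistance is R1‖R2 = 444.5 Ω.
Fractional drop under load = R_th/(R_th + R_L) = 444.5 / (444.5 + 26800) = 0.01631.
So the output falls by 1.63 %.

1.63 %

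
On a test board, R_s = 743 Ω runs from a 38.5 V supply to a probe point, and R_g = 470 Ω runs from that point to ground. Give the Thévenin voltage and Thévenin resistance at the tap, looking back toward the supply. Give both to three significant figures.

V_th is the open-circuit tap voltage: 38.5 × 470/(743 + 470) = 14.9 V.
With the supply zeroed, R_s and R_g appear in parallel from the tap: R_th = R_s‖R_g = (743 × 470)/1213 = 288 Ω.

V_th = 14.9 V, R_th = 288 Ω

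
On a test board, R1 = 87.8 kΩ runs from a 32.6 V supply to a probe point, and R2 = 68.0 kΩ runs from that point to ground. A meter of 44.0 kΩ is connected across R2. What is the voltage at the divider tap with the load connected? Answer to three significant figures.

The load sits in parallel with R2: R2‖R_L = (68.0 × 44.0) / (68.0 + 44.0) = 26.71 kΩ.
V_out = 32.6 × 26.71 / (87.8 + 26.71) = 32.6 × 26.71/114.5 = 7.61 V.

V_out ≈ 7.61 V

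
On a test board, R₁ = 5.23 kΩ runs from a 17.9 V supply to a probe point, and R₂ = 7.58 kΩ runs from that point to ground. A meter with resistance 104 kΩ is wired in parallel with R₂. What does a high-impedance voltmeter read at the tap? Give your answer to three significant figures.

V_out ≈ 10.3 V

The load sits in parallel with R₂: R₂‖R_L = (7.58 × 104) / (7.58 + 104) = 7.065 kΩ.
V_out = 17.9 × 7.065 / (5.23 + 7.065) = 17.9 × 7.065/12.30 = 10.3 V.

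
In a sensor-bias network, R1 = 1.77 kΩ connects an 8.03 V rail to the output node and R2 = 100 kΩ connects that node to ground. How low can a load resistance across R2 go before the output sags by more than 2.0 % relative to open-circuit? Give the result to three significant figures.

R_L(min) ≈ 85.2 kΩ

Output resistance R_th = R1‖R2 = (1.77 × 100)/101.8 = 1.739 kΩ.
The fractional drop is R_th/(R_th + R_L); requiring this ≤ 0.0200 gives R_L ≥ R_th(1/0.0200 − 1) = 1.739 × 49.00 = 85.2 kΩ.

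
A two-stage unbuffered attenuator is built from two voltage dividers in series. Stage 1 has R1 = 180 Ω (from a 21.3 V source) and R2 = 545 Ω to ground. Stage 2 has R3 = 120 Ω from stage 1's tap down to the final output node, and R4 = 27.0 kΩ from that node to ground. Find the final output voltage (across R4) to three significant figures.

V_out ≈ 15.9 V

Stage 2 presents R3+R4 = 27120 Ω as a load on stage 1's tap.
Stage 1's lower leg becomes R2‖(R3+R4) = 534.3 Ω, so V_mid = 21.3 × 534.3/714.3 = 15.93 V.
Stage 2 is itself unloaded: V_out = V_mid × R4/(R3+R4) = 15.93 × 27000/27120 = 15.9 V.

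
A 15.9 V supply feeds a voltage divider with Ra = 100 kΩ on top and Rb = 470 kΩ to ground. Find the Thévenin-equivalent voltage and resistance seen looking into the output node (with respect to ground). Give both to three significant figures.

V_th is the open-circuit tap voltage: 15.9 × 470/(100 + 470) = 13.1 V.
With the supply zeroed, Ra and Rb appear in parallel from the tap: R_th = Ra‖Rb = (100 × 470)/570.0 = 82.5 kΩ.

V_th = 13.1 V, R_th = 82.5 kΩ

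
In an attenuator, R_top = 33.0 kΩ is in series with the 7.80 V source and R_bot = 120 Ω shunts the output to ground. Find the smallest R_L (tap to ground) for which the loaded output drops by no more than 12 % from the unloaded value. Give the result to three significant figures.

R_L(min) ≈ 877 Ω

Output resistance R_th = R_top‖R_bot = (33000 × 120)/33120 = 119.6 Ω.
The fractional drop is R_th/(R_th + R_L); requiring this ≤ 0.120 gives R_L ≥ R_th(1/0.120 − 1) = 119.6 × 7.333 = 877 Ω.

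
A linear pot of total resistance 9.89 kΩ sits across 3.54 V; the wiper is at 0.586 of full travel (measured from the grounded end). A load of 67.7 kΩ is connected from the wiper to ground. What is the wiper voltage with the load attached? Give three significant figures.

V ≈ 2.00 V

The wiper splits the pot into (1−α)R = 4.094 kΩ above and αR = 5.796 kΩ below.
Lower section ‖ load = 5.339 kΩ.
V_wiper = 3.54 × 5.339/(4.094 + 5.339) = 2.00 V.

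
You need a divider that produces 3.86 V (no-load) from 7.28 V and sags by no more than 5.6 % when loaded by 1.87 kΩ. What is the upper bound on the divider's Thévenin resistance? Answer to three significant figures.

Loading drop = R_th/(R_th + R_L) ≤ 0.0560, so R_th ≤ R_L · ε/(1−ε) = 1.87 kΩ × 0.0560/0.9440 = 111 Ω.

R_th ≤ 111 Ω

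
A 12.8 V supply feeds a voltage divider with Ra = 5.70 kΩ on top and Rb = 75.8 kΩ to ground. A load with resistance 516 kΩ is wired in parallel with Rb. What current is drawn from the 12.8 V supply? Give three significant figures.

Rb‖R_L = 66.09 kΩ, so the source sees Ra + Rb‖R_L = 71.79 kΩ.
I = 12.8 V / 71.79 kΩ = 0.178 mA.

I ≈ 0.178 mA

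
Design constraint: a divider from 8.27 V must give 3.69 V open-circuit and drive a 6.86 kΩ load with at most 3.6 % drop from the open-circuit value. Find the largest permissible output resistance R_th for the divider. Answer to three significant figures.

Loading drop = R_th/(R_th + R_L) ≤ 0.0360, so R_th ≤ R_L · ε/(1−ε) = 6.86 kΩ × 0.0360/0.9640 = 256 Ω.
(Any R1, R2 with R2/(R1+R2) = 0.446 and R1‖R2 ≤ 256 Ω will meet the spec.)

R_th ≤ 256 Ω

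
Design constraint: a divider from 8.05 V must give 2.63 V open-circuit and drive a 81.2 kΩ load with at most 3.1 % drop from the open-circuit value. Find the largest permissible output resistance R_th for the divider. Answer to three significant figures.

R_th ≤ 2.60 kΩ

Loading drop = R_th/(R_th + R_L) ≤ 0.0310, so R_th ≤ R_L · ε/(1−ε) = 81.2 kΩ × 0.0310/0.9690 = 2.60 kΩ.
(Any R1, R2 with R2/(R1+R2) = 0.327 and R1‖R2 ≤ 2.60 kΩ will meet the spec.)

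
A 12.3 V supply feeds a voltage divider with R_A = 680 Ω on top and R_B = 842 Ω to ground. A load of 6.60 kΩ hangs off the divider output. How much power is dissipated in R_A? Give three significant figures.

Total resistance from the source is R_A + (R_B‖R_L) = 1427 Ω, so I = 12.3/1427 Ω = 8.621 mA.
P = I²·R_A = (8.621 mA)² × 680 Ω = 50.5 mW.

P ≈ 50.5 mW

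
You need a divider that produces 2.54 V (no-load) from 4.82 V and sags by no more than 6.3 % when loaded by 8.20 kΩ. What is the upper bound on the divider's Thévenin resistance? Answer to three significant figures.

Loading drop = R_th/(R_th + R_L) ≤ 0.0630, so R_th ≤ R_L · ε/(1−ε) = 8.20 kΩ × 0.0630/0.9370 = 551 Ω.
(Any R1, R2 with R2/(R1+R2) = 0.527 and R1‖R2 ≤ 551 Ω will meet the spec.)

R_th ≤ 551 Ω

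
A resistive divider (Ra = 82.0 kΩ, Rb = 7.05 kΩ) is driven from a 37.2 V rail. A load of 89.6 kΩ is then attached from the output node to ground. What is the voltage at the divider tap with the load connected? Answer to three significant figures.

V_out ≈ 2.75 V

The load sits in parallel with Rb: Rb‖R_L = (7.05 × 89.6) / (7.05 + 89.6) = 6.536 kΩ.
V_out = 37.2 × 6.536 / (82.0 + 6.536) = 37.2 × 6.536/88.54 = 2.75 V.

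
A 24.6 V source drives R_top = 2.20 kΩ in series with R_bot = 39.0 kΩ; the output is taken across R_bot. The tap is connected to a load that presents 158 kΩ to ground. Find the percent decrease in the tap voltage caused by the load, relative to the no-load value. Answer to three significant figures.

The divider's output (Thévenin) resistance is R_top‖R_bot = 2.083 kΩ.
Fractional drop under load = R_th/(R_th + R_L) = 2.083 / (2.083 + 158) = 0.01301.
So the output falls by 1.30 %.

1.30 %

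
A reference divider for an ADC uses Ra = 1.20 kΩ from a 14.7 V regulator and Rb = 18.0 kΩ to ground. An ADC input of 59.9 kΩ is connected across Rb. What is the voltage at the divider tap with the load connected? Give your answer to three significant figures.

V_out ≈ 13.5 V

The load sits in parallel with Rb: Rb‖R_L = (18.0 × 59.9) / (18.0 + 59.9) = 13.84 kΩ.
V_out = 14.7 × 13.84 / (1.20 + 13.84) = 14.7 × 13.84/15.04 = 13.5 V.
(Unloaded it would have been 13.8 V.)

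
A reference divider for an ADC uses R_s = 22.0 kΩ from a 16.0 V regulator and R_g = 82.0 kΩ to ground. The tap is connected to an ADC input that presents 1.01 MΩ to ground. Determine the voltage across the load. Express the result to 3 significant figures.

The load sits in parallel with R_g: R_g‖R_L = (82.0 × 1010) / (82.0 + 1010) = 75.84 kΩ.
V_out = 16.0 × 75.84 / (22.0 + 75.84) = 16.0 × 75.84/97.84 = 12.4 V.

V_out ≈ 12.4 V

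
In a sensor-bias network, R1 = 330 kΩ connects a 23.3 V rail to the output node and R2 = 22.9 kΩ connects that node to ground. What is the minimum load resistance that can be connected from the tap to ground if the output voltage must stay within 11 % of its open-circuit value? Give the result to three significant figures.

Output resistance R_th = R1‖R2 = (330 × 22.9)/352.9 = 21.41 kΩ.
The fractional drop is R_th/(R_th + R_L); requiring this ≤ 0.110 gives R_L ≥ R_th(1/0.110 − 1) = 21.41 × 8.091 = 173 kΩ.

R_L(min) ≈ 173 kΩ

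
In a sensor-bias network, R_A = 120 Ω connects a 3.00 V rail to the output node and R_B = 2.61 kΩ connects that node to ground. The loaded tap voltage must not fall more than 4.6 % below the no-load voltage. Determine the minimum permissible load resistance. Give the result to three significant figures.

Output resistance R_th = R_A‖R_B = (120 × 2610)/2730 = 114.7 Ω.
The fractional drop is R_th/(R_th + R_L); requiring this ≤ 0.0460 gives R_L ≥ R_th(1/0.0460 − 1) = 114.7 × 20.74 = 2.38 kΩ.

R_L(min) ≈ 2.38 kΩ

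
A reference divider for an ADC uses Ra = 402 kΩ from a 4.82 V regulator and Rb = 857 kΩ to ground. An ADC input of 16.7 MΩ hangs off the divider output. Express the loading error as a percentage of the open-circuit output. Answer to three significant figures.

1.61 %

The divider's output (Thévenin) resistance is Ra‖Rb = 273.6 kΩ.
Fractional drop under load = R_th/(R_th + R_L) = 273.6 / (273.6 + 16700) = 0.01612.
So the output falls by 1.61 %.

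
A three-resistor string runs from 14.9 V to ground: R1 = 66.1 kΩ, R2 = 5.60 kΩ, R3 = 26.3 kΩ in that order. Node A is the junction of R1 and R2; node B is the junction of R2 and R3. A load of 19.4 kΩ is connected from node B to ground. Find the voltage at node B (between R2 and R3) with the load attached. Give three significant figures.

At node B, R3 is in parallel with the load: R3‖R_L = 11.16 kΩ.
Below node A the resistance is R2 + (R3‖R_L) = 16.76 kΩ, so V_A = 14.9 × 16.76/82.86 = 3.014 V.
Then V_B = V_A × (R3‖R_L)/(R2 + R3‖R_L) = 3.014 × 11.16/16.76 = 2.01 V.

V ≈ 2.01 V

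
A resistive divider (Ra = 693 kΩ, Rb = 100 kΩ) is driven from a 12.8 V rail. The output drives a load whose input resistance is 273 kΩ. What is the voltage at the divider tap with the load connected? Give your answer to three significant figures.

The load sits in parallel with Rb: Rb‖R_L = (100 × 273) / (100 + 273) = 73.19 kΩ.
V_out = 12.8 × 73.19 / (693 + 73.19) = 12.8 × 73.19/766.2 = 1.22 V.

V_out ≈ 1.22 V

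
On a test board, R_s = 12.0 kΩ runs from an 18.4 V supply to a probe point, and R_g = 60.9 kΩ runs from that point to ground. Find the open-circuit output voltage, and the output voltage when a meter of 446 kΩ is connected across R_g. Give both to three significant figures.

Open-circuit: V = 18.4 × 60.9/(12.0 + 60.9) = 15.4 V.
With the load, R_g becomes R_g‖R_L = 53.58 kΩ, so V = 18.4 × 53.58/65.58 = 15.0 V.

Unloaded: 15.4 V; loaded: 15.0 V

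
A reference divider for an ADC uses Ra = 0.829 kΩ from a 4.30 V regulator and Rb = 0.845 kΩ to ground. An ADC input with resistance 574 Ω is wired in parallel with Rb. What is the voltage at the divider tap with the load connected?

V_out ≈ 1.26 V

The load sits in parallel with Rb: Rb‖R_L = (845 × 574) / (845 + 574) = 341.8 Ω.
V_out = 4.30 × 341.8 / (829 + 341.8) = 4.30 × 341.8/1171 = 1.26 V.
(Unloaded it would have been 2.17 V.)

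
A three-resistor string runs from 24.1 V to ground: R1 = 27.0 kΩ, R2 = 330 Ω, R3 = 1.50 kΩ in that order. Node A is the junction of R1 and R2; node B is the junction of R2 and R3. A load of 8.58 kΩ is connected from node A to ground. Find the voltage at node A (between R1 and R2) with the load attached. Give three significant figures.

Below node A the series string R2+R3 = 1830 Ω sits in parallel with the 8580 Ω load: 1508 Ω.
V_A = 24.1 × 1508/(27000 + 1508) = 1.28 V.

V ≈ 1.28 V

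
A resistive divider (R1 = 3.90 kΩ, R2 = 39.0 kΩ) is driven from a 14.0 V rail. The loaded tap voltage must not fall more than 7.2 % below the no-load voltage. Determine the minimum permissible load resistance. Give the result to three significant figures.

Output resistance R_th = R1‖R2 = (3.90 × 39.0)/42.90 = 3.545 kΩ.
The fractional drop is R_th/(R_th + R_L); requiring this ≤ 0.0720 gives R_L ≥ R_th(1/0.0720 − 1) = 3.545 × 12.89 = 45.7 kΩ.

R_L(min) ≈ 45.7 kΩ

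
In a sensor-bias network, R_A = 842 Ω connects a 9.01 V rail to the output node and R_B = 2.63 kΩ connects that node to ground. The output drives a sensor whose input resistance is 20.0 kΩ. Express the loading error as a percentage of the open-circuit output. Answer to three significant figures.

3.09 %

The divider's output (Thévenin) resistance is R_A‖R_B = 637.8 Ω.
Fractional drop under load = R_th/(R_th + R_L) = 637.8 / (637.8 + 20000) = 0.03090.
So the output falls by 3.09 %.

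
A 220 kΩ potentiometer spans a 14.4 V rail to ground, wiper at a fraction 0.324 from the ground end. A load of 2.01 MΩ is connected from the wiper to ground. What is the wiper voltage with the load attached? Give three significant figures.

V ≈ 4.56 V

The wiper splits the pot into (1−α)R = 148.7 kΩ above and αR = 71.28 kΩ below.
Lower section ‖ load = 68.84 kΩ.
V_wiper = 14.4 × 68.84/(148.7 + 68.84) = 4.56 V.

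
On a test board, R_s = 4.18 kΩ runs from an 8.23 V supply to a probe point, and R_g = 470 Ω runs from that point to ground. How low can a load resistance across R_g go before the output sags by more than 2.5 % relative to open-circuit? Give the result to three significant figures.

R_L(min) ≈ 16.5 kΩ

Output resistance R_th = R_s‖R_g = (4180 × 470)/4650 = 422.5 Ω.
The fractional drop is R_th/(R_th + R_L); requiring this ≤ 0.0250 gives R_L ≥ R_th(1/0.0250 − 1) = 422.5 × 39.00 = 16.5 kΩ.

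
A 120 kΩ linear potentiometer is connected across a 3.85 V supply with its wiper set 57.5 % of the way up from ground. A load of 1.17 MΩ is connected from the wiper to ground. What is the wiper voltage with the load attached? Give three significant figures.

The wiper splits the pot into (1−α)R = 51.00 kΩ above and αR = 69.00 kΩ below.
Lower section ‖ load = 65.16 kΩ.
V_wiper = 3.85 × 65.16/(51.00 + 65.16) = 2.16 V.

V ≈ 2.16 V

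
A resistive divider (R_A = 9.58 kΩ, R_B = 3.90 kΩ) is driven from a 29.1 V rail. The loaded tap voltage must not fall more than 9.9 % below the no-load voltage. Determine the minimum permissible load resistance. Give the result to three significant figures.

Output resistance R_th = R_A‖R_B = (9.58 × 3.90)/13.48 = 2.772 kΩ.
The fractional drop is R_th/(R_th + R_L); requiring this ≤ 0.0990 gives R_L ≥ R_th(1/0.0990 − 1) = 2.772 × 9.101 = 25.2 kΩ.

R_L(min) ≈ 25.2 kΩ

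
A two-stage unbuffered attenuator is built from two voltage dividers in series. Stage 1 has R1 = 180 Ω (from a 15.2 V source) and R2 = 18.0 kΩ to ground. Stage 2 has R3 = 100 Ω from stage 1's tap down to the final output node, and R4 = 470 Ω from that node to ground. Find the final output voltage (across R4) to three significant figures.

Stage 2 presents R3+R4 = 570.0 Ω as a load on stage 1's tap.
Stage 1's lower leg becomes R2‖(R3+R4) = 552.5 Ω, so V_mid = 15.2 × 552.5/732.5 = 11.46 V.
Stage 2 is itself unloaded: V_out = V_mid × R4/(R3+R4) = 11.46 × 470/570.0 = 9.45 V.

V_out ≈ 9.45 V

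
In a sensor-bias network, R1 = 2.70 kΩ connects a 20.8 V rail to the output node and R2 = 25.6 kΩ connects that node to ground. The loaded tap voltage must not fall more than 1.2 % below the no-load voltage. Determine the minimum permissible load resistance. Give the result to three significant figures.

Output resistance R_th = R1‖R2 = (2.70 × 25.6)/28.30 = 2.442 kΩ.
The fractional drop is R_th/(R_th + R_L); requiring this ≤ 0.0120 gives R_L ≥ R_th(1/0.0120 − 1) = 2.442 × 82.33 = 201 kΩ.

R_L(min) ≈ 201 kΩ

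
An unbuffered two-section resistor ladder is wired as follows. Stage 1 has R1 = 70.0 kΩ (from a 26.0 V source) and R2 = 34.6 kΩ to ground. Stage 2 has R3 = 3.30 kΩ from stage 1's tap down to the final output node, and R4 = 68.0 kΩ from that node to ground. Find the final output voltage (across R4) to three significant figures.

V_out ≈ 6.19 V

Stage 2 presents R3+R4 = 71.30 kΩ as a load on stage 1's tap.
Stage 1's lower leg becomes R2‖(R3+R4) = 23.30 kΩ, so V_mid = 26.0 × 23.30/93.30 = 6.492 V.
Stage 2 is itself unloaded: V_out = V_mid × R4/(R3+R4) = 6.492 × 68.0/71.30 = 6.19 V.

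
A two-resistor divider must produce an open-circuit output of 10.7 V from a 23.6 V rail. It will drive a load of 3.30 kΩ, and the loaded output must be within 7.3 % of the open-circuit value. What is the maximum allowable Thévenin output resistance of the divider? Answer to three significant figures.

R_th ≤ 260 Ω

Loading drop = R_th/(R_th + R_L) ≤ 0.0730, so R_th ≤ R_L · ε/(1−ε) = 3.30 kΩ × 0.0730/0.9270 = 260 Ω.
(Any R1, R2 with R2/(R1+R2) = 0.453 and R1‖R2 ≤ 260 Ω will meet the spec.)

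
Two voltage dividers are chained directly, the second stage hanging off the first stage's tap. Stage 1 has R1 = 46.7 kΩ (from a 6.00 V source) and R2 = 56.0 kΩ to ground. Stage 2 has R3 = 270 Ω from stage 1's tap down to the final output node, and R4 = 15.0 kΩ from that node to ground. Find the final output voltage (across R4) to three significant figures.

V_out ≈ 1.20 V

Stage 2 presents R3+R4 = 15270 Ω as a load on stage 1's tap.
Stage 1's lower leg becomes R2‖(R3+R4) = 12000 Ω, so V_mid = 6.00 × 12000/58700 = 1.226 V.
Stage 2 is itself unloaded: V_out = V_mid × R4/(R3+R4) = 1.226 × 15000/15270 = 1.20 V.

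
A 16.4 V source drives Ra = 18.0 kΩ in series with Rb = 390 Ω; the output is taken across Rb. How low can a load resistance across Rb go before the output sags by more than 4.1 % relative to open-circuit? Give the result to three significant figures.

R_L(min) ≈ 8.93 kΩ

Output resistance R_th = Ra‖Rb = (18000 × 390)/18390 = 381.7 Ω.
The fractional drop is R_th/(R_th + R_L); requiring this ≤ 0.0410 gives R_L ≥ R_th(1/0.0410 − 1) = 381.7 × 23.39 = 8.93 kΩ.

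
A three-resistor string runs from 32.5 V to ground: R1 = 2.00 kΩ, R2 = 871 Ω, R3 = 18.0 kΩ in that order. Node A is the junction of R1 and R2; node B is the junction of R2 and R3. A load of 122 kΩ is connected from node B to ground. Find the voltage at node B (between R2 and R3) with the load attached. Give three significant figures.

V ≈ 27.5 V

At node B, R3 is in parallel with the load: R3‖R_L = 15690 Ω.
Below node A the resistance is R2 + (R3‖R_L) = 16560 Ω, so V_A = 32.5 × 16560/18560 = 29.00 V.
Then V_B = V_A × (R3‖R_L)/(R2 + R3‖R_L) = 29.00 × 15690/16560 = 27.5 V.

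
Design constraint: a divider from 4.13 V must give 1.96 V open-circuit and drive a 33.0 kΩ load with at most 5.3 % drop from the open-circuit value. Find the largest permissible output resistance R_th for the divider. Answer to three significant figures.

Loading drop = R_th/(R_th + R_L) ≤ 0.0530, so R_th ≤ R_L · ε/(1−ε) = 33.0 kΩ × 0.0530/0.9470 = 1.85 kΩ.

R_th ≤ 1.85 kΩ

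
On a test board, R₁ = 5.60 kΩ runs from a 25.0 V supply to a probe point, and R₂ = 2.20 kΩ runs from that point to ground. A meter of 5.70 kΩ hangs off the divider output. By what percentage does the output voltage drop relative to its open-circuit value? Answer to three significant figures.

Unloaded V = 25.0 × 2.20/7.800 = 7.051 V.
Loaded: R₂‖R_L = 1.587 kΩ, giving V = 25.0 × 1.587/7.187 = 5.521 V.
Drop = (7.051 − 5.521) / 7.051 = 21.7 %.

21.7 %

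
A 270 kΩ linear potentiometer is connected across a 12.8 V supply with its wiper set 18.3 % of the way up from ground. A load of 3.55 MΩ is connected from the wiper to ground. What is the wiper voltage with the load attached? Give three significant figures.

V ≈ 2.32 V

The wiper splits the pot into (1−α)R = 220.6 kΩ above and αR = 49.41 kΩ below.
Lower section ‖ load = 48.73 kΩ.
V_wiper = 12.8 × 48.73/(220.6 + 48.73) = 2.32 V.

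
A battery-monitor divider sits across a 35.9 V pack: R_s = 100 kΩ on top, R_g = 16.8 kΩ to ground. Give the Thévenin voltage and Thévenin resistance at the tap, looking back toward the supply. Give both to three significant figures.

V_th is the open-circuit tap voltage: 35.9 × 16.8/(100 + 16.8) = 5.16 V.
With the supply zeroed, R_s and R_g appear in parallel from the tap: R_th = R_s‖R_g = (100 × 16.8)/116.8 = 14.4 kΩ.

V_th = 5.16 V, R_th = 14.4 kΩ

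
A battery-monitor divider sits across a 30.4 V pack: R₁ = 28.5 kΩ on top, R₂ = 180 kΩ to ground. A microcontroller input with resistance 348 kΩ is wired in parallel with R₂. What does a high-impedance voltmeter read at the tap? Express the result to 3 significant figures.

V_out ≈ 24.5 V

The load sits in parallel with R₂: R₂‖R_L = (180 × 348) / (180 + 348) = 118.6 kΩ.
V_out = 30.4 × 118.6 / (28.5 + 118.6) = 30.4 × 118.6/147.1 = 24.5 V.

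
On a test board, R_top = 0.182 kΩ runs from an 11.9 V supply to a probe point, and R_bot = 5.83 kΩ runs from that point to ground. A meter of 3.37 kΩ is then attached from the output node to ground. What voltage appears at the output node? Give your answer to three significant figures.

V_out ≈ 11.0 V

The load sits in parallel with R_bot: R_bot‖R_L = (5830 × 3370) / (5830 + 3370) = 2136 Ω.
V_out = 11.9 × 2136 / (182 + 2136) = 11.9 × 2136/2318 = 11.0 V.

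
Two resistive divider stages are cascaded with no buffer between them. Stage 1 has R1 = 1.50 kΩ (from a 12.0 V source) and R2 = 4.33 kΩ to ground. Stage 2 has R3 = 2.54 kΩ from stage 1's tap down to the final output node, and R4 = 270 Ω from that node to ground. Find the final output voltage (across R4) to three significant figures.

V_out ≈ 0.613 V

Stage 2 presents R3+R4 = 2810 Ω as a load on stage 1's tap.
Stage 1's lower leg becomes R2‖(R3+R4) = 1704 Ω, so V_mid = 12.0 × 1704/3204 = 6.382 V.
Stage 2 is itself unloaded: V_out = V_mid × R4/(R3+R4) = 6.382 × 270/2810 = 0.613 V.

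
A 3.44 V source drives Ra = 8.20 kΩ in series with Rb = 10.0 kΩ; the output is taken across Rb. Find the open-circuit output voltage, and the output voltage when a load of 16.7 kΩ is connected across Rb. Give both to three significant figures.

Unloaded: 1.89 V; loaded: 1.49 V

Open-circuit: V = 3.44 × 10.0/(8.20 + 10.0) = 1.89 V.
With the load, Rb becomes Rb‖R_L = 6.255 kΩ, so V = 3.44 × 6.255/14.45 = 1.49 V.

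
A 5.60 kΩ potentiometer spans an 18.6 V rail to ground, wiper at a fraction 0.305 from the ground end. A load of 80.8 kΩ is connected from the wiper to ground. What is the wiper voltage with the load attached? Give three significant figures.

The wiper splits the pot into (1−α)R = 3.892 kΩ above and αR = 1.708 kΩ below.
Lower section ‖ load = 1.673 kΩ.
V_wiper = 18.6 × 1.673/(3.892 + 1.673) = 5.59 V.

V ≈ 5.59 V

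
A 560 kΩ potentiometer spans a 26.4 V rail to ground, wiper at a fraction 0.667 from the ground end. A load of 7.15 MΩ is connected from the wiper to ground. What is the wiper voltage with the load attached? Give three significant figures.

The wiper splits the pot into (1−α)R = 186.5 kΩ above and αR = 373.5 kΩ below.
Lower section ‖ load = 355.0 kΩ.
V_wiper = 26.4 × 355.0/(186.5 + 355.0) = 17.3 V.

V ≈ 17.3 V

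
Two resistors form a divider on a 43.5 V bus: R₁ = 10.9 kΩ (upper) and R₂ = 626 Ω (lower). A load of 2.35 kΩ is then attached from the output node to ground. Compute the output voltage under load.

V_out ≈ 1.89 V

The load sits in parallel with R₂: R₂‖R_L = (626 × 2350) / (626 + 2350) = 494.3 Ω.
V_out = 43.5 × 494.3 / (10900 + 494.3) = 43.5 × 494.3/11390 = 1.89 V.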